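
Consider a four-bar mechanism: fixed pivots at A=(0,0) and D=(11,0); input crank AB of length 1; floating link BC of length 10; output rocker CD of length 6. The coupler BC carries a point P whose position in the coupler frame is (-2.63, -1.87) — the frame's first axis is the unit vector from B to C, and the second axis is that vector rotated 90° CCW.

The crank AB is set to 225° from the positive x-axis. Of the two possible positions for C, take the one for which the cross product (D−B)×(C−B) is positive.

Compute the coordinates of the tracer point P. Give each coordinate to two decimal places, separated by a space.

A=(0,0), D=(11.00,0)
B = A + 1.00·(cos225°, sin225°) = (-0.7071, -0.7071)
|BD| = 11.7284
circle(B,10.00) ∩ circle(D,6.00): a=8.5926, h=5.1153
  candidates: C₊=(7.5615,4.9170) cross=59.995; C₋=(8.1783,-5.2951) cross=-59.995
  mode + wants cross > 0 → take C=(7.5615,4.9170) (cross=59.995)
ex = (C−B)/|BC| = (0.8269,0.5624); ey = (-0.5624,0.8269)
P = B + -2.63·ex + -1.87·ey = (-1.8300,-3.7325)

-1.83 -3.73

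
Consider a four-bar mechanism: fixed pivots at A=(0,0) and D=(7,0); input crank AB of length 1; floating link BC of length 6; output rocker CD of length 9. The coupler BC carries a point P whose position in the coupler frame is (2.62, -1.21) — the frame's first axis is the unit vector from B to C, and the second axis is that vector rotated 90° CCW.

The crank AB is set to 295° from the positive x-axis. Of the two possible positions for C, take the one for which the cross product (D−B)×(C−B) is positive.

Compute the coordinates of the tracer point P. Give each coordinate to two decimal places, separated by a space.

1.23 1.86

A=(0,0), D=(7.00,0)
B = A + 1.00·(cos295°, sin295°) = (0.4226, -0.9063)
|BD| = 6.6395
circle(B,6.00) ∩ circle(D,9.00): a=-0.0690, h=5.9996
  candidates: C₊=(-0.4647,5.0277) cross=39.835; C₋=(1.1732,-6.8592) cross=-39.835
  mode + wants cross > 0 → take C=(-0.4647,5.0277) (cross=39.835)
ex = (C−B)/|BC| = (-0.1479,0.9890); ey = (-0.9890,-0.1479)
P = B + 2.62·ex + -1.21·ey = (1.2318,1.8638)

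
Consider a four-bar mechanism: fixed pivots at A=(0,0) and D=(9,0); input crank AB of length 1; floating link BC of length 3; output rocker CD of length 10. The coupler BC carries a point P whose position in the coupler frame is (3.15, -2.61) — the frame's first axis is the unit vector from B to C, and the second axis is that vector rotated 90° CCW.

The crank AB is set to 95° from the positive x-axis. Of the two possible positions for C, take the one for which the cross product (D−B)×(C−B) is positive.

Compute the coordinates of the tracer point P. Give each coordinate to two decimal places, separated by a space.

A=(0,0), D=(9.00,0)
B = A + 1.00·(cos95°, sin95°) = (-0.0872, 0.9962)
|BD| = 9.1416
circle(B,3.00) ∩ circle(D,10.00): a=-0.4064, h=2.9723
  candidates: C₊=(-0.1673,3.9951) cross=27.172; C₋=(-0.8151,-1.9142) cross=-27.172
  mode + wants cross > 0 → take C=(-0.1673,3.9951) (cross=27.172)
ex = (C−B)/|BC| = (-0.0267,0.9996); ey = (-0.9996,-0.0267)
P = B + 3.15·ex + -2.61·ey = (2.4378,4.2148)

2.44 4.21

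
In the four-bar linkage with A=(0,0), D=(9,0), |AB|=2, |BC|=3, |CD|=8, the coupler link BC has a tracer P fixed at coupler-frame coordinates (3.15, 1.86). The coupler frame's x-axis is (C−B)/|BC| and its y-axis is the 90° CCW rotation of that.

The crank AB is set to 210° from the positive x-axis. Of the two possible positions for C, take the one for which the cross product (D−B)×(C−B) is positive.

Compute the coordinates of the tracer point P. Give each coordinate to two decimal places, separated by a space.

A=(0,0), D=(9.00,0)
B = A + 2.00·(cos210°, sin210°) = (-1.7321, -1.0000)
|BD| = 10.7785
circle(B,3.00) ∩ circle(D,8.00): a=2.8379, h=0.9728
  candidates: C₊=(1.0034,0.2319) cross=10.485; C₋=(1.1839,-1.7053) cross=-10.485
  mode + wants cross > 0 → take C=(1.0034,0.2319) (cross=10.485)
ex = (C−B)/|BC| = (0.9118,0.4106); ey = (-0.4106,0.9118)
P = B + 3.15·ex + 1.86·ey = (0.3764,1.9894)

0.38 1.99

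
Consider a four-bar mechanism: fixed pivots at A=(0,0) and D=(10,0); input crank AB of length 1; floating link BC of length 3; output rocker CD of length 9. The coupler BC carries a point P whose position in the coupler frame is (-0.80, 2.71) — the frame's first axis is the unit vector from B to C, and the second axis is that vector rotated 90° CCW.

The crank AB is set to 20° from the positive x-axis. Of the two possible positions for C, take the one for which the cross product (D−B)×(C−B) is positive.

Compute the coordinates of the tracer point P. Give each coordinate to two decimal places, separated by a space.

-1.88 0.17

A=(0,0), D=(10.00,0)
B = A + 1.00·(cos20°, sin20°) = (0.9397, 0.3420)
|BD| = 9.0668
circle(B,3.00) ∩ circle(D,9.00): a=0.5628, h=2.9467
  candidates: C₊=(1.6133,3.2654) cross=26.717; C₋=(1.3910,-2.6238) cross=-26.717
  mode + wants cross > 0 → take C=(1.6133,3.2654) (cross=26.717)
ex = (C−B)/|BC| = (0.2245,0.9745); ey = (-0.9745,0.2245)
P = B + -0.80·ex + 2.71·ey = (-1.8807,0.1709)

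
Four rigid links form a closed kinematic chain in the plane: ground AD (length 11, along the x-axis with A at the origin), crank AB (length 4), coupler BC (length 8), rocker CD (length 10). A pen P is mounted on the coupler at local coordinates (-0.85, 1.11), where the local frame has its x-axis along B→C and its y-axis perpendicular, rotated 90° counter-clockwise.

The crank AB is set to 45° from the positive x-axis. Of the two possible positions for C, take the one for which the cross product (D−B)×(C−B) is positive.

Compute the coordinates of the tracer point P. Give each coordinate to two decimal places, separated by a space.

A=(0,0), D=(11.00,0)
B = A + 4.00·(cos45°, sin45°) = (2.8284, 2.8284)
|BD| = 8.6472
circle(B,8.00) ∩ circle(D,10.00): a=2.2420, h=7.6794
  candidates: C₊=(7.4590,9.3521) cross=66.406; C₋=(2.4353,-5.1619) cross=-66.406
  mode + wants cross > 0 → take C=(7.4590,9.3521) (cross=66.406)
ex = (C−B)/|BC| = (0.5788,0.8155); ey = (-0.8155,0.5788)
P = B + -0.85·ex + 1.11·ey = (1.4313,2.7778)

1.43 2.78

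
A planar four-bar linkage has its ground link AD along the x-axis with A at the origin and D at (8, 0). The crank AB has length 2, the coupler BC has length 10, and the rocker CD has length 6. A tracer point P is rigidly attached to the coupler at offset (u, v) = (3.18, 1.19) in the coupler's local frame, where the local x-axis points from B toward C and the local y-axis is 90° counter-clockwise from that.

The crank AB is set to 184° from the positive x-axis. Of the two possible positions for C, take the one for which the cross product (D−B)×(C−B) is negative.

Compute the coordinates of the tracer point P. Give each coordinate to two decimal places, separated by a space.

A=(0,0), D=(8.00,0)
B = A + 2.00·(cos184°, sin184°) = (-1.9951, -0.1395)
|BD| = 9.9961
circle(B,10.00) ∩ circle(D,6.00): a=8.1993, h=5.7246
  candidates: C₊=(6.1235,5.6990) cross=57.224; C₋=(6.2833,-5.7492) cross=-57.224
  mode - wants cross < 0 → take C=(6.2833,-5.7492) (cross=-57.224)
ex = (C−B)/|BC| = (0.8278,-0.5610); ey = (0.5610,0.8278)
P = B + 3.18·ex + 1.19·ey = (1.3050,-0.9383)

1.30 -0.94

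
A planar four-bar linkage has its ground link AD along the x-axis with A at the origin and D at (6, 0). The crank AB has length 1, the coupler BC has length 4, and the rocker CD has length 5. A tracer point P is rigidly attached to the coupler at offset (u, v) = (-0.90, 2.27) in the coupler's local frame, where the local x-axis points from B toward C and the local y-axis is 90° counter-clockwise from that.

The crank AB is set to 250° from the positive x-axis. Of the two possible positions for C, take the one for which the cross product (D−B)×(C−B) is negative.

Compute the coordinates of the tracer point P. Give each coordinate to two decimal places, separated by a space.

A=(0,0), D=(6.00,0)
B = A + 1.00·(cos250°, sin250°) = (-0.3420, -0.9397)
|BD| = 6.4113
circle(B,4.00) ∩ circle(D,5.00): a=2.5037, h=3.1195
  candidates: C₊=(1.6775,2.5131) cross=20.000; C₋=(2.5919,-3.6585) cross=-20.000
  mode - wants cross < 0 → take C=(2.5919,-3.6585) (cross=-20.000)
ex = (C−B)/|BC| = (0.7335,-0.6797); ey = (0.6797,0.7335)
P = B + -0.90·ex + 2.27·ey = (0.5408,1.3370)

0.54 1.34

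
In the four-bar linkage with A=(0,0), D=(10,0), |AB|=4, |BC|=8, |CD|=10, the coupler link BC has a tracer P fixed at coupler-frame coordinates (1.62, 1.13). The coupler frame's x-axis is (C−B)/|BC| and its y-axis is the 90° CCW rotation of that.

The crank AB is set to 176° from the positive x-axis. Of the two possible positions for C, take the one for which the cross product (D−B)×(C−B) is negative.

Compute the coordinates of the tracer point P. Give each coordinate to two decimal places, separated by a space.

A=(0,0), D=(10.00,0)
B = A + 4.00·(cos176°, sin176°) = (-3.9903, 0.2790)
|BD| = 13.9930
circle(B,8.00) ∩ circle(D,10.00): a=5.7102, h=5.6030
  candidates: C₊=(1.8305,5.7671) cross=78.403; C₋=(1.6070,-5.4368) cross=-78.403
  mode - wants cross < 0 → take C=(1.6070,-5.4368) (cross=-78.403)
ex = (C−B)/|BC| = (0.6997,-0.7145); ey = (0.7145,0.6997)
P = B + 1.62·ex + 1.13·ey = (-2.0494,-0.0878)

-2.05 -0.09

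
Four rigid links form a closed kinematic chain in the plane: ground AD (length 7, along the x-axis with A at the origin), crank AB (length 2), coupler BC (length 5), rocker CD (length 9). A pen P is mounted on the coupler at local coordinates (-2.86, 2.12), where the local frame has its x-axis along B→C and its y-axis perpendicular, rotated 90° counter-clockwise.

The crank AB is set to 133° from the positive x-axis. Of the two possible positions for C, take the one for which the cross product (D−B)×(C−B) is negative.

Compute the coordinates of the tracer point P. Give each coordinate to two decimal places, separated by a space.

A=(0,0), D=(7.00,0)
B = A + 2.00·(cos133°, sin133°) = (-1.3640, 1.4627)
|BD| = 8.4909
circle(B,5.00) ∩ circle(D,9.00): a=0.9478, h=4.9093
  candidates: C₊=(0.4154,6.1354) cross=41.685; C₋=(-1.2761,-3.5365) cross=-41.685
  mode - wants cross < 0 → take C=(-1.2761,-3.5365) (cross=-41.685)
ex = (C−B)/|BC| = (0.0176,-0.9998); ey = (0.9998,0.0176)
P = B + -2.86·ex + 2.12·ey = (0.7054,4.3596)

0.71 4.36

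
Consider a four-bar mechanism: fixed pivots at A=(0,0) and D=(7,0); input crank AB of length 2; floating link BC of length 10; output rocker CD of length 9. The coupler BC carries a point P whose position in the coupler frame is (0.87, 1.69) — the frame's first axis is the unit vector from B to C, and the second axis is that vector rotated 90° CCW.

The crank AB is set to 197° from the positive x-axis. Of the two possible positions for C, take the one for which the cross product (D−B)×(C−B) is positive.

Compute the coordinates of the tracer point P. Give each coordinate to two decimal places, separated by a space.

A=(0,0), D=(7.00,0)
B = A + 2.00·(cos197°, sin197°) = (-1.9126, -0.5847)
|BD| = 8.9318
circle(B,10.00) ∩ circle(D,9.00): a=5.5295, h=8.3321
  candidates: C₊=(3.0595,8.0915) cross=74.421; C₋=(4.1505,-8.5370) cross=-74.421
  mode + wants cross > 0 → take C=(3.0595,8.0915) (cross=74.421)
ex = (C−B)/|BC| = (0.4972,0.8676); ey = (-0.8676,0.4972)
P = B + 0.87·ex + 1.69·ey = (-2.9463,1.0104)

-2.95 1.01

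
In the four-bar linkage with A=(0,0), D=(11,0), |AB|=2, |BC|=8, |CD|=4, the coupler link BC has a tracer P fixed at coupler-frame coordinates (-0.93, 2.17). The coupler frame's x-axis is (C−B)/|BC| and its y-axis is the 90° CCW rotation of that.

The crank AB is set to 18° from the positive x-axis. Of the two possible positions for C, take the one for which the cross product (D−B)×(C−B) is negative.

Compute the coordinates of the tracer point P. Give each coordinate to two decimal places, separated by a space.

2.18 2.96

A=(0,0), D=(11.00,0)
B = A + 2.00·(cos18°, sin18°) = (1.9021, 0.6180)
|BD| = 9.1189
circle(B,8.00) ∩ circle(D,4.00): a=7.1913, h=3.5049
  candidates: C₊=(9.3145,3.6275) cross=31.961; C₋=(8.8394,-3.3663) cross=-31.961
  mode - wants cross < 0 → take C=(8.8394,-3.3663) (cross=-31.961)
ex = (C−B)/|BC| = (0.8672,-0.4980); ey = (0.4980,0.8672)
P = B + -0.93·ex + 2.17·ey = (2.1764,2.9629)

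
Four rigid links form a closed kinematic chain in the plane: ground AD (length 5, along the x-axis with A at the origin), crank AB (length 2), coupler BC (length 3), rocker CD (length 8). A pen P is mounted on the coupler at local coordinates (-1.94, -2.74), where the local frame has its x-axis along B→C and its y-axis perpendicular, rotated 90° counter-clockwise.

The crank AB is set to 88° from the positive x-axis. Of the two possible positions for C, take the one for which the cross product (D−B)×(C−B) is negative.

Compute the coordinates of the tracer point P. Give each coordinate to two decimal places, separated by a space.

A=(0,0), D=(5.00,0)
B = A + 2.00·(cos88°, sin88°) = (0.0698, 1.9988)
|BD| = 5.3200
circle(B,3.00) ∩ circle(D,8.00): a=-2.5092, h=1.6443
  candidates: C₊=(-1.6378,4.4654) cross=8.748; C₋=(-2.8734,1.4177) cross=-8.748
  mode - wants cross < 0 → take C=(-2.8734,1.4177) (cross=-8.748)
ex = (C−B)/|BC| = (-0.9811,-0.1937); ey = (0.1937,-0.9811)
P = B + -1.94·ex + -2.74·ey = (1.4423,5.0627)

1.44 5.06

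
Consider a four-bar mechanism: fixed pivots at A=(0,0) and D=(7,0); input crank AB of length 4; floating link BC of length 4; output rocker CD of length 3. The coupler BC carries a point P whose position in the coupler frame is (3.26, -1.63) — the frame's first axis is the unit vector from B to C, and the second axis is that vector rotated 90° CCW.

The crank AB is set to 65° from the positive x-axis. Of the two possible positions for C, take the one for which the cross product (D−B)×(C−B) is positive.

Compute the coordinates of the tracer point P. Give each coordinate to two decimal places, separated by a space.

4.45 1.24

A=(0,0), D=(7.00,0)
B = A + 4.00·(cos65°, sin65°) = (1.6905, 3.6252)
|BD| = 6.4291
circle(B,4.00) ∩ circle(D,3.00): a=3.7590, h=1.3676
  candidates: C₊=(5.5660,2.6351) cross=8.792; C₋=(4.0237,0.3762) cross=-8.792
  mode + wants cross > 0 → take C=(5.5660,2.6351) (cross=8.792)
ex = (C−B)/|BC| = (0.9689,-0.2475); ey = (0.2475,0.9689)
P = B + 3.26·ex + -1.63·ey = (4.4455,1.2390)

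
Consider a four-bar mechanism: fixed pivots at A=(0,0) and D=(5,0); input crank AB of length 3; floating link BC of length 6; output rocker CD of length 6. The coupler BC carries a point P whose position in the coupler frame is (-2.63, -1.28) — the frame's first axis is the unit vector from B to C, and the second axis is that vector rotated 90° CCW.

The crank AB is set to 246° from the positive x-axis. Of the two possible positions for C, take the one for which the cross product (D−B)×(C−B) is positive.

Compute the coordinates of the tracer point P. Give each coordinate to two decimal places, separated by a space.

A=(0,0), D=(5.00,0)
B = A + 3.00·(cos246°, sin246°) = (-1.2202, -2.7406)
|BD| = 6.7972
circle(B,6.00) ∩ circle(D,6.00): a=3.3986, h=4.9446
  candidates: C₊=(-0.1038,3.1546) cross=33.610; C₋=(3.8836,-5.8952) cross=-33.610
  mode + wants cross > 0 → take C=(-0.1038,3.1546) (cross=33.610)
ex = (C−B)/|BC| = (0.1861,0.9825); ey = (-0.9825,0.1861)
P = B + -2.63·ex + -1.28·ey = (-0.4519,-5.5629)

-0.45 -5.56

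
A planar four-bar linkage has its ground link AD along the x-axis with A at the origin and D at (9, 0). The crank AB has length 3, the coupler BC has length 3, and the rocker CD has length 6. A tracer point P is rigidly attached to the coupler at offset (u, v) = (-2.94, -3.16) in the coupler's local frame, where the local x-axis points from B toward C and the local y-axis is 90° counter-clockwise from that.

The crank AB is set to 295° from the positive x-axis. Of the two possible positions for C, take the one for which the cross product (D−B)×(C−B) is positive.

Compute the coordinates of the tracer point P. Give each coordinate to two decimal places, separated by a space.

A=(0,0), D=(9.00,0)
B = A + 3.00·(cos295°, sin295°) = (1.2679, -2.7189)
|BD| = 8.1963
circle(B,3.00) ∩ circle(D,6.00): a=2.4510, h=1.7299
  candidates: C₊=(3.0063,-0.2739) cross=14.178; C₋=(4.1539,-3.5378) cross=-14.178
  mode + wants cross > 0 → take C=(3.0063,-0.2739) (cross=14.178)
ex = (C−B)/|BC| = (0.5795,0.8150); ey = (-0.8150,0.5795)
P = B + -2.94·ex + -3.16·ey = (2.1396,-6.9461)

2.14 -6.95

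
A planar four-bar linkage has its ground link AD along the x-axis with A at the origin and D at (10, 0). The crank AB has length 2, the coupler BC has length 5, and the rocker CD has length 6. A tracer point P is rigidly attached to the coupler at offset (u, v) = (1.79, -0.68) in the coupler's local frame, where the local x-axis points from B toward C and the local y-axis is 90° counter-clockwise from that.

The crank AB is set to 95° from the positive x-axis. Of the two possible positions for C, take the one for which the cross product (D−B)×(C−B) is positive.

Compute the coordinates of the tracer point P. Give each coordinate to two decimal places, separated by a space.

A=(0,0), D=(10.00,0)
B = A + 2.00·(cos95°, sin95°) = (-0.1743, 1.9924)
|BD| = 10.3676
circle(B,5.00) ∩ circle(D,6.00): a=4.6533, h=1.8295
  candidates: C₊=(4.7438,2.8935) cross=18.967; C₋=(4.0406,-0.6972) cross=-18.967
  mode + wants cross > 0 → take C=(4.7438,2.8935) (cross=18.967)
ex = (C−B)/|BC| = (0.9836,0.1802); ey = (-0.1802,0.9836)
P = B + 1.79·ex + -0.68·ey = (1.7089,1.6461)

1.71 1.65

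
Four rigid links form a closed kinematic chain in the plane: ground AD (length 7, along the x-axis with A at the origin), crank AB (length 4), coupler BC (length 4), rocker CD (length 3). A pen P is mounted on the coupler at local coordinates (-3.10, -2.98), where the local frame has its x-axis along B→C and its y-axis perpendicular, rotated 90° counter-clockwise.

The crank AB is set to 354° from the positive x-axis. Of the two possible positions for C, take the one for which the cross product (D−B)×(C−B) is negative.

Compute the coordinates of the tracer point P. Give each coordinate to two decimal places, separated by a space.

A=(0,0), D=(7.00,0)
B = A + 4.00·(cos354°, sin354°) = (3.9781, -0.4181)
|BD| = 3.0507
circle(B,4.00) ∩ circle(D,3.00): a=2.6726, h=2.9761
  candidates: C₊=(6.2176,2.8962) cross=9.079; C₋=(7.0334,-2.9998) cross=-9.079
  mode - wants cross < 0 → take C=(7.0334,-2.9998) (cross=-9.079)
ex = (C−B)/|BC| = (0.7638,-0.6454); ey = (0.6454,0.7638)
P = B + -3.10·ex + -2.98·ey = (-0.3131,-0.6935)

-0.31 -0.69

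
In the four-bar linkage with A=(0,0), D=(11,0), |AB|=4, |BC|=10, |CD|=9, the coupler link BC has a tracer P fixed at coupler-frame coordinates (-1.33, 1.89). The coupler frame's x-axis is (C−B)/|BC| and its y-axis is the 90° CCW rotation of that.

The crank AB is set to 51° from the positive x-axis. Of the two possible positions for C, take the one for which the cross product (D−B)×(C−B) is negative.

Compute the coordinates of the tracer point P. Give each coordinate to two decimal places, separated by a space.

4.04 4.85

A=(0,0), D=(11.00,0)
B = A + 4.00·(cos51°, sin51°) = (2.5173, 3.1086)
|BD| = 9.0344
circle(B,10.00) ∩ circle(D,9.00): a=5.5687, h=8.3060
  candidates: C₊=(10.6039,8.9913) cross=75.039; C₋=(4.8880,-6.6063) cross=-75.039
  mode - wants cross < 0 → take C=(4.8880,-6.6063) (cross=-75.039)
ex = (C−B)/|BC| = (0.2371,-0.9715); ey = (0.9715,0.2371)
P = B + -1.33·ex + 1.89·ey = (4.0381,4.8487)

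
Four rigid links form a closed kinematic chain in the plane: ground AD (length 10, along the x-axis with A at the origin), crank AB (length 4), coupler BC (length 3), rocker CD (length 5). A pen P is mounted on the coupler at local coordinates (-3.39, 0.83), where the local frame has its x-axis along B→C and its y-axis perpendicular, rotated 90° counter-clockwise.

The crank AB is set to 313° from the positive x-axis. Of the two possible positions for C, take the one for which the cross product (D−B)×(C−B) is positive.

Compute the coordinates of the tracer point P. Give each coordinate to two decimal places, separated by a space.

A=(0,0), D=(10.00,0)
B = A + 4.00·(cos313°, sin313°) = (2.7280, -2.9254)
|BD| = 7.8384
circle(B,3.00) ∩ circle(D,5.00): a=2.8986, h=0.7735
  candidates: C₊=(5.1284,-1.1260) cross=6.063; C₋=(5.7058,-2.5612) cross=-6.063
  mode + wants cross > 0 → take C=(5.1284,-1.1260) (cross=6.063)
ex = (C−B)/|BC| = (0.8001,0.5998); ey = (-0.5998,0.8001)
P = B + -3.39·ex + 0.83·ey = (-0.4823,-4.2946)

-0.48 -4.29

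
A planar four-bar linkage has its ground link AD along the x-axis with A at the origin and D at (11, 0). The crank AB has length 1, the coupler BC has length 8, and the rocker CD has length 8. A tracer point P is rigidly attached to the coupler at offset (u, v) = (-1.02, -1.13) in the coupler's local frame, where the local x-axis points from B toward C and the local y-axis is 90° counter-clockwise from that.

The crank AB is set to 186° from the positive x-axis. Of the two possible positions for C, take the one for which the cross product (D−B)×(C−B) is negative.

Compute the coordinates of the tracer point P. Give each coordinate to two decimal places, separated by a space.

-2.51 -0.29

A=(0,0), D=(11.00,0)
B = A + 1.00·(cos186°, sin186°) = (-0.9945, -0.1045)
|BD| = 11.9950
circle(B,8.00) ∩ circle(D,8.00): a=5.9975, h=5.2943
  candidates: C₊=(4.9566,5.2419) cross=63.506; C₋=(5.0489,-5.3464) cross=-63.506
  mode - wants cross < 0 → take C=(5.0489,-5.3464) (cross=-63.506)
ex = (C−B)/|BC| = (0.7554,-0.6552); ey = (0.6552,0.7554)
P = B + -1.02·ex + -1.13·ey = (-2.5055,-0.2898)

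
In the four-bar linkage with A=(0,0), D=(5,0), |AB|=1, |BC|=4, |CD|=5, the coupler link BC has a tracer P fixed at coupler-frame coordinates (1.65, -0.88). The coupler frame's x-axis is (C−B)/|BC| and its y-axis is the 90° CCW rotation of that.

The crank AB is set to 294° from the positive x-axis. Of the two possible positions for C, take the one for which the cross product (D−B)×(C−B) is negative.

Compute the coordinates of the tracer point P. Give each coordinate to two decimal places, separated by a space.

0.52 -2.78

A=(0,0), D=(5.00,0)
B = A + 1.00·(cos294°, sin294°) = (0.4067, -0.9135)
|BD| = 4.6832
circle(B,4.00) ∩ circle(D,5.00): a=1.3807, h=3.7541
  candidates: C₊=(1.0286,3.0378) cross=17.581; C₋=(2.4933,-4.3262) cross=-17.581
  mode - wants cross < 0 → take C=(2.4933,-4.3262) (cross=-17.581)
ex = (C−B)/|BC| = (0.5216,-0.8532); ey = (0.8532,0.5216)
P = B + 1.65·ex + -0.88·ey = (0.5166,-2.7803)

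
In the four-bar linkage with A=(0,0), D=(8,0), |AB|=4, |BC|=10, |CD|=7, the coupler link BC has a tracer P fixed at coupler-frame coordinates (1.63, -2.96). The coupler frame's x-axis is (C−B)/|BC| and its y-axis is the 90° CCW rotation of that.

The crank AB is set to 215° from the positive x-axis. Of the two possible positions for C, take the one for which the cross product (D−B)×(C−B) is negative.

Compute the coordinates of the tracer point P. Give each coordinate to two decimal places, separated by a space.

-3.09 -5.67

A=(0,0), D=(8.00,0)
B = A + 4.00·(cos215°, sin215°) = (-3.2766, -2.2943)
|BD| = 11.5076
circle(B,10.00) ∩ circle(D,7.00): a=7.9697, h=6.0401
  candidates: C₊=(3.3289,5.2135) cross=69.508; C₋=(5.7374,-6.6242) cross=-69.508
  mode - wants cross < 0 → take C=(5.7374,-6.6242) (cross=-69.508)
ex = (C−B)/|BC| = (0.9014,-0.4330); ey = (0.4330,0.9014)
P = B + 1.63·ex + -2.96·ey = (-3.0890,-5.6682)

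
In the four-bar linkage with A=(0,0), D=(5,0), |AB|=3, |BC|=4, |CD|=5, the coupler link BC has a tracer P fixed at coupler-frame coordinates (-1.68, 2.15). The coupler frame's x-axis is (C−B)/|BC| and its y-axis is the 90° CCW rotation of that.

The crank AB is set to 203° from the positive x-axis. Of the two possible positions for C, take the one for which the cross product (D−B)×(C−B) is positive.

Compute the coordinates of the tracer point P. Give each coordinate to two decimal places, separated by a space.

A=(0,0), D=(5.00,0)
B = A + 3.00·(cos203°, sin203°) = (-2.7615, -1.1722)
|BD| = 7.8495
circle(B,4.00) ∩ circle(D,5.00): a=3.3515, h=2.1835
  candidates: C₊=(0.2263,1.4873) cross=17.139; C₋=(0.8785,-2.8307) cross=-17.139
  mode + wants cross > 0 → take C=(0.2263,1.4873) (cross=17.139)
ex = (C−B)/|BC| = (0.7470,0.6649); ey = (-0.6649,0.7470)
P = B + -1.68·ex + 2.15·ey = (-5.4459,-0.6832)

-5.45 -0.68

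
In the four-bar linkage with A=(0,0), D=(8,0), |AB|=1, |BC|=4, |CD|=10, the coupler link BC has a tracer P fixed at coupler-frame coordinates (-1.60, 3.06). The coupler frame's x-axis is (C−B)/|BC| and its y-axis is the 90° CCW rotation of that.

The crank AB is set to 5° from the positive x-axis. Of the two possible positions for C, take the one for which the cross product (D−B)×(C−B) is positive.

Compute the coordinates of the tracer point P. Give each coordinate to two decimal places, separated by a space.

-0.44 -3.05

A=(0,0), D=(8.00,0)
B = A + 1.00·(cos5°, sin5°) = (0.9962, 0.0872)
|BD| = 7.0043
circle(B,4.00) ∩ circle(D,10.00): a=-2.4941, h=3.1272
  candidates: C₊=(-1.4588,3.2452) cross=21.904; C₋=(-1.5366,-3.0088) cross=-21.904
  mode + wants cross > 0 → take C=(-1.4588,3.2452) (cross=21.904)
ex = (C−B)/|BC| = (-0.6137,0.7895); ey = (-0.7895,-0.6137)
P = B + -1.60·ex + 3.06·ey = (-0.4377,-3.0541)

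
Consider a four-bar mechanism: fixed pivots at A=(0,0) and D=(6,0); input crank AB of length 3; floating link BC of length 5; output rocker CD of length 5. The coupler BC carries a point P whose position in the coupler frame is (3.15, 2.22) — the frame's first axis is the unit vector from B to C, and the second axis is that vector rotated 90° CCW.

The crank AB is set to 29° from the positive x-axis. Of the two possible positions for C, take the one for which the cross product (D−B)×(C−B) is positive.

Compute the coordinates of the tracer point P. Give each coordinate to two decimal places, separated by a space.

3.27 5.25

A=(0,0), D=(6.00,0)
B = A + 3.00·(cos29°, sin29°) = (2.6239, 1.4544)
|BD| = 3.6761
circle(B,5.00) ∩ circle(D,5.00): a=1.8380, h=4.6499
  candidates: C₊=(6.1516,4.9977) cross=17.093; C₋=(2.4722,-3.5433) cross=-17.093
  mode + wants cross > 0 → take C=(6.1516,4.9977) (cross=17.093)
ex = (C−B)/|BC| = (0.7056,0.7087); ey = (-0.7087,0.7056)
P = B + 3.15·ex + 2.22·ey = (3.2731,5.2530)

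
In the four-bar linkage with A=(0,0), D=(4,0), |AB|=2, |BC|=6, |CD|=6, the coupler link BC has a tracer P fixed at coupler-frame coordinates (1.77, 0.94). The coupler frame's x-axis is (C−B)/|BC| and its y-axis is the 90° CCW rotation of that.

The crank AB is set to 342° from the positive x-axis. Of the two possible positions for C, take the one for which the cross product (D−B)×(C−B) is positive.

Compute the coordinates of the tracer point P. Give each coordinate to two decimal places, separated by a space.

A=(0,0), D=(4.00,0)
B = A + 2.00·(cos342°, sin342°) = (1.9021, -0.6180)
|BD| = 2.1870
circle(B,6.00) ∩ circle(D,6.00): a=1.0935, h=5.8995
  candidates: C₊=(1.2839,5.3500) cross=12.902; C₋=(4.6182,-5.9681) cross=-12.902
  mode + wants cross > 0 → take C=(1.2839,5.3500) (cross=12.902)
ex = (C−B)/|BC| = (-0.1030,0.9947); ey = (-0.9947,-0.1030)
P = B + 1.77·ex + 0.94·ey = (0.7847,1.0457)

0.78 1.05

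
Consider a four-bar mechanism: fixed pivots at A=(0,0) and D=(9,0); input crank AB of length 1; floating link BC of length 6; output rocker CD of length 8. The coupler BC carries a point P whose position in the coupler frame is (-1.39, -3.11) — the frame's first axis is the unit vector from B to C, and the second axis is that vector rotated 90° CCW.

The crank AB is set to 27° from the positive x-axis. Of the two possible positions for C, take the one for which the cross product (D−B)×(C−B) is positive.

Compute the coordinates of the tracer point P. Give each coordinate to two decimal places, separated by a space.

A=(0,0), D=(9.00,0)
B = A + 1.00·(cos27°, sin27°) = (0.8910, 0.4540)
|BD| = 8.1217
circle(B,6.00) ∩ circle(D,8.00): a=2.3371, h=5.5261
  candidates: C₊=(3.5333,5.8408) cross=44.882; C₋=(2.9155,-5.1941) cross=-44.882
  mode + wants cross > 0 → take C=(3.5333,5.8408) (cross=44.882)
ex = (C−B)/|BC| = (0.4404,0.8978); ey = (-0.8978,0.4404)
P = B + -1.39·ex + -3.11·ey = (3.0711,-2.1636)

3.07 -2.16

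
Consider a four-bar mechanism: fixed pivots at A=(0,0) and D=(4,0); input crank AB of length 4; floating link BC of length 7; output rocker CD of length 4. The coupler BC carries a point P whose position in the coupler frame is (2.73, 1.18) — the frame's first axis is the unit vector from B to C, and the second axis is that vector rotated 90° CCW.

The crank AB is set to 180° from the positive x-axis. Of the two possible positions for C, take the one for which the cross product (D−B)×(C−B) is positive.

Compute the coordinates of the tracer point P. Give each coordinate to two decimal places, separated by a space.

A=(0,0), D=(4.00,0)
B = A + 4.00·(cos180°, sin180°) = (-4.0000, 0.0000)
|BD| = 8.0000
circle(B,7.00) ∩ circle(D,4.00): a=6.0625, h=3.4994
  candidates: C₊=(2.0625,3.4994) cross=27.996; C₋=(2.0625,-3.4994) cross=-27.996
  mode + wants cross > 0 → take C=(2.0625,3.4994) (cross=27.996)
ex = (C−B)/|BC| = (0.8661,0.4999); ey = (-0.4999,0.8661)
P = B + 2.73·ex + 1.18·ey = (-2.2255,2.3867)

-2.23 2.39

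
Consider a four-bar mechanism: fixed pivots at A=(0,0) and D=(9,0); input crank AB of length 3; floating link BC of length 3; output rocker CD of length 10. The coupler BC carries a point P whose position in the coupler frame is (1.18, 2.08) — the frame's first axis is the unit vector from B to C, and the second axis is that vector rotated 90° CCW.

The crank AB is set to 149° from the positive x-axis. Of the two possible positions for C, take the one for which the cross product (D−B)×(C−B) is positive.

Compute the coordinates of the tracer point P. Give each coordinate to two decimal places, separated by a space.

-3.09 3.88

A=(0,0), D=(9.00,0)
B = A + 3.00·(cos149°, sin149°) = (-2.5715, 1.5451)
|BD| = 11.6742
circle(B,3.00) ∩ circle(D,10.00): a=1.9396, h=2.2886
  candidates: C₊=(-0.3460,3.5569) cross=26.718; C₋=(-0.9519,-0.9801) cross=-26.718
  mode + wants cross > 0 → take C=(-0.3460,3.5569) (cross=26.718)
ex = (C−B)/|BC| = (0.7418,0.6706); ey = (-0.6706,0.7418)
P = B + 1.18·ex + 2.08·ey = (-3.0910,3.8794)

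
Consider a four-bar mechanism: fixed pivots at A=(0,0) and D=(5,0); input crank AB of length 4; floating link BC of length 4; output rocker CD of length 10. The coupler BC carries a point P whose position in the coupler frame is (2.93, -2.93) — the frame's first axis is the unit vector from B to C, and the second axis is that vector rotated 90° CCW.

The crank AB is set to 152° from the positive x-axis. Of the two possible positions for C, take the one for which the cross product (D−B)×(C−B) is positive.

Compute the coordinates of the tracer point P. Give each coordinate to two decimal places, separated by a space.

A=(0,0), D=(5.00,0)
B = A + 4.00·(cos152°, sin152°) = (-3.5318, 1.8779)
|BD| = 8.7360
circle(B,4.00) ∩ circle(D,10.00): a=-0.4397, h=3.9758
  candidates: C₊=(-3.1066,5.8552) cross=34.732; C₋=(-4.8158,-1.9104) cross=-34.732
  mode + wants cross > 0 → take C=(-3.1066,5.8552) (cross=34.732)
ex = (C−B)/|BC| = (0.1063,0.9943); ey = (-0.9943,0.1063)
P = B + 2.93·ex + -2.93·ey = (-0.3069,4.4798)

-0.31 4.48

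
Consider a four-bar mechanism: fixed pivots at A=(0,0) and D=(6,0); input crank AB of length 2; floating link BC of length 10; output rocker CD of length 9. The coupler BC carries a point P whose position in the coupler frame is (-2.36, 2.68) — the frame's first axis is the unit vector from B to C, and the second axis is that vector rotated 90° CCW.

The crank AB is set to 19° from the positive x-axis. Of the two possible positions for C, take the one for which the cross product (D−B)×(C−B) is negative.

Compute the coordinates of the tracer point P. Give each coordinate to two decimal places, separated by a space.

3.77 3.69

A=(0,0), D=(6.00,0)
B = A + 2.00·(cos19°, sin19°) = (1.8910, 0.6511)
|BD| = 4.1602
circle(B,10.00) ∩ circle(D,9.00): a=4.3636, h=8.9977
  candidates: C₊=(7.6092,8.8550) cross=37.433; C₋=(4.7926,-8.9186) cross=-37.433
  mode - wants cross < 0 → take C=(4.7926,-8.9186) (cross=-37.433)
ex = (C−B)/|BC| = (0.2902,-0.9570); ey = (0.9570,0.2902)
P = B + -2.36·ex + 2.68·ey = (3.7710,3.6872)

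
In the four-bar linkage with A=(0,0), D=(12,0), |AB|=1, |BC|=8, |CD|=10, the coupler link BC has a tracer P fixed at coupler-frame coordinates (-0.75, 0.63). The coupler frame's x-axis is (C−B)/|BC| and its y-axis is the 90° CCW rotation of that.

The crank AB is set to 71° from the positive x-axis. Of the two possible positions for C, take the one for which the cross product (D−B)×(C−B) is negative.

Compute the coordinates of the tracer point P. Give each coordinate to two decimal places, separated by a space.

A=(0,0), D=(12.00,0)
B = A + 1.00·(cos71°, sin71°) = (0.3256, 0.9455)
|BD| = 11.7127
circle(B,8.00) ∩ circle(D,10.00): a=4.3195, h=6.7336
  candidates: C₊=(5.1746,7.3085) cross=78.869; C₋=(4.0874,-6.1148) cross=-78.869
  mode - wants cross < 0 → take C=(4.0874,-6.1148) (cross=-78.869)
ex = (C−B)/|BC| = (0.4702,-0.8825); ey = (0.8825,0.4702)
P = B + -0.75·ex + 0.63·ey = (0.5289,1.9037)

0.53 1.90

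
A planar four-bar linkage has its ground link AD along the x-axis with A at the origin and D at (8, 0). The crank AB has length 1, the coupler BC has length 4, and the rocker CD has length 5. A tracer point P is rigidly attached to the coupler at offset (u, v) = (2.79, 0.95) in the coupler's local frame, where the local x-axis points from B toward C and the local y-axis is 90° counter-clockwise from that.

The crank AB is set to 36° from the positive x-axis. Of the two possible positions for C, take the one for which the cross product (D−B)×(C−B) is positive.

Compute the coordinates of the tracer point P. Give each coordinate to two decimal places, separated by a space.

2.46 3.03

A=(0,0), D=(8.00,0)
B = A + 1.00·(cos36°, sin36°) = (0.8090, 0.5878)
|BD| = 7.2150
circle(B,4.00) ∩ circle(D,5.00): a=2.9838, h=2.6640
  candidates: C₊=(3.9999,2.9999) cross=19.221; C₋=(3.5658,-2.3105) cross=-19.221
  mode + wants cross > 0 → take C=(3.9999,2.9999) (cross=19.221)
ex = (C−B)/|BC| = (0.7977,0.6030); ey = (-0.6030,0.7977)
P = B + 2.79·ex + 0.95·ey = (2.4618,3.0281)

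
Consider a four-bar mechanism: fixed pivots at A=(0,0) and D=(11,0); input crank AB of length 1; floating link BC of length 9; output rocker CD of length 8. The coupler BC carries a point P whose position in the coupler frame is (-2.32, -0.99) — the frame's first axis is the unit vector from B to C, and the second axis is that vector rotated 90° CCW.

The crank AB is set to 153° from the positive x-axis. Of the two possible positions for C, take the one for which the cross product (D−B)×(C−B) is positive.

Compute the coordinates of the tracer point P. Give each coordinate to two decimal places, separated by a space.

A=(0,0), D=(11.00,0)
B = A + 1.00·(cos153°, sin153°) = (-0.8910, 0.4540)
|BD| = 11.8997
circle(B,9.00) ∩ circle(D,8.00): a=6.6641, h=6.0489
  candidates: C₊=(5.9991,6.2442) cross=71.980; C₋=(5.5375,-5.8448) cross=-71.980
  mode + wants cross > 0 → take C=(5.9991,6.2442) (cross=71.980)
ex = (C−B)/|BC| = (0.7656,0.6434); ey = (-0.6434,0.7656)
P = B + -2.32·ex + -0.99·ey = (-2.0302,-1.7965)

-2.03 -1.80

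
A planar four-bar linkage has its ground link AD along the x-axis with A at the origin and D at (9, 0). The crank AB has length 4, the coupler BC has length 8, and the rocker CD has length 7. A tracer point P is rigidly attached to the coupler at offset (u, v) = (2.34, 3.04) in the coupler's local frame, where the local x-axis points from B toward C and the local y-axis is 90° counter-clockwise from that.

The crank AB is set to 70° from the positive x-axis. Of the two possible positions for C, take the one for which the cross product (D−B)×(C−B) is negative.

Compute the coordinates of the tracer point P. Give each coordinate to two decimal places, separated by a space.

A=(0,0), D=(9.00,0)
B = A + 4.00·(cos70°, sin70°) = (1.3681, 3.7588)
|BD| = 8.5073
circle(B,8.00) ∩ circle(D,7.00): a=5.1353, h=6.1343
  candidates: C₊=(8.6852,6.9929) cross=52.186; C₋=(3.2646,-4.0132) cross=-52.186
  mode - wants cross < 0 → take C=(3.2646,-4.0132) (cross=-52.186)
ex = (C−B)/|BC| = (0.2371,-0.9715); ey = (0.9715,0.2371)
P = B + 2.34·ex + 3.04·ey = (4.8762,2.2062)

4.88 2.21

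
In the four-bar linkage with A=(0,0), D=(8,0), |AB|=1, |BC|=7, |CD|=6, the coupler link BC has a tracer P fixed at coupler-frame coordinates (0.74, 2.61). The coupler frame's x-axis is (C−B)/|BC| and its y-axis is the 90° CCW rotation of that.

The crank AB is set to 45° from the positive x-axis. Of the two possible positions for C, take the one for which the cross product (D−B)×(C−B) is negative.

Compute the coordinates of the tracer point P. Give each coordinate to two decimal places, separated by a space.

A=(0,0), D=(8.00,0)
B = A + 1.00·(cos45°, sin45°) = (0.7071, 0.7071)
|BD| = 7.3271
circle(B,7.00) ∩ circle(D,6.00): a=4.5507, h=5.3190
  candidates: C₊=(5.7498,5.5621) cross=38.973; C₋=(4.7232,-5.0262) cross=-38.973
  mode - wants cross < 0 → take C=(4.7232,-5.0262) (cross=-38.973)
ex = (C−B)/|BC| = (0.5737,-0.8190); ey = (0.8190,0.5737)
P = B + 0.74·ex + 2.61·ey = (3.2694,1.5985)

3.27 1.60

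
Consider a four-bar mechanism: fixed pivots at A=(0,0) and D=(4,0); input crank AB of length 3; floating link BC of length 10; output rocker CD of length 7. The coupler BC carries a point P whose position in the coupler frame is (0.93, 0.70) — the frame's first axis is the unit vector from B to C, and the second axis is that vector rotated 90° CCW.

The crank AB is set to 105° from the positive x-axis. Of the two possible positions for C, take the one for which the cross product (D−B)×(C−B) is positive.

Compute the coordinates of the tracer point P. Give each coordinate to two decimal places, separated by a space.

A=(0,0), D=(4.00,0)
B = A + 3.00·(cos105°, sin105°) = (-0.7765, 2.8978)
|BD| = 5.5867
circle(B,10.00) ∩ circle(D,7.00): a=7.3577, h=6.7723
  candidates: C₊=(9.0268,4.8714) cross=37.835; C₋=(2.0015,-6.7086) cross=-37.835
  mode + wants cross > 0 → take C=(9.0268,4.8714) (cross=37.835)
ex = (C−B)/|BC| = (0.9803,0.1974); ey = (-0.1974,0.9803)
P = B + 0.93·ex + 0.70·ey = (-0.0029,3.7676)

-0.00 3.77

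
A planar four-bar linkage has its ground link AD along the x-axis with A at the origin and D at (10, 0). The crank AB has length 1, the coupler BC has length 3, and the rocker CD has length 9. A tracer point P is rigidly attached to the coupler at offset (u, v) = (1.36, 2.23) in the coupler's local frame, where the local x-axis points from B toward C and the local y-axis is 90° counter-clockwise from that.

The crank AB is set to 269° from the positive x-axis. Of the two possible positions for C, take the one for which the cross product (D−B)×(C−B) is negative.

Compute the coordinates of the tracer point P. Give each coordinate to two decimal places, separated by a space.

2.59 -0.85

A=(0,0), D=(10.00,0)
B = A + 1.00·(cos269°, sin269°) = (-0.0175, -0.9998)
|BD| = 10.0672
circle(B,3.00) ∩ circle(D,9.00): a=1.4577, h=2.6221
  candidates: C₊=(1.1726,1.7540) cross=26.397; C₋=(1.6934,-3.4642) cross=-26.397
  mode - wants cross < 0 → take C=(1.6934,-3.4642) (cross=-26.397)
ex = (C−B)/|BC| = (0.5703,-0.8214); ey = (0.8214,0.5703)
P = B + 1.36·ex + 2.23·ey = (2.5900,-0.8453)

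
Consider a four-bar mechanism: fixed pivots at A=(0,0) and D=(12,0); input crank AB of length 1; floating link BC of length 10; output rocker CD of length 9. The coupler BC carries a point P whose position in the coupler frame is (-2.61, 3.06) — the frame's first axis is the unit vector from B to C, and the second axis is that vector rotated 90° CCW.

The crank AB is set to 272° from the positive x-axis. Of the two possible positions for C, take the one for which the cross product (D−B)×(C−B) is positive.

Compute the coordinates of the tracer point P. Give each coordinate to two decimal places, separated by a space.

-3.98 -1.17

A=(0,0), D=(12.00,0)
B = A + 1.00·(cos272°, sin272°) = (0.0349, -0.9994)
|BD| = 12.0068
circle(B,10.00) ∩ circle(D,9.00): a=6.7946, h=7.3371
  candidates: C₊=(6.1952,6.8778) cross=88.095; C₋=(7.4166,-7.7455) cross=-88.095
  mode + wants cross > 0 → take C=(6.1952,6.8778) (cross=88.095)
ex = (C−B)/|BC| = (0.6160,0.7877); ey = (-0.7877,0.6160)
P = B + -2.61·ex + 3.06·ey = (-3.9834,-1.1703)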